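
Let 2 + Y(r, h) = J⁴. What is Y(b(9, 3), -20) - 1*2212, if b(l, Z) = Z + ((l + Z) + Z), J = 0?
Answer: -2214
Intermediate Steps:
b(l, Z) = l + 3*Z (b(l, Z) = Z + ((Z + l) + Z) = Z + (l + 2*Z) = l + 3*Z)
Y(r, h) = -2 (Y(r, h) = -2 + 0⁴ = -2 + 0 = -2)
Y(b(9, 3), -20) - 1*2212 = -2 - 1*2212 = -2 - 2212 = -2214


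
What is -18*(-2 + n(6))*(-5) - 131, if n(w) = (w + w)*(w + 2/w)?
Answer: 6529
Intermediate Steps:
n(w) = 2*w*(w + 2/w) (n(w) = (2*w)*(w + 2/w) = 2*w*(w + 2/w))
-18*(-2 + n(6))*(-5) - 131 = -18*(-2 + (4 + 2*6**2))*(-5) - 131 = -18*(-2 + (4 + 2*36))*(-5) - 131 = -18*(-2 + (4 + 72))*(-5) - 131 = -18*(-2 + 76)*(-5) - 131 = -1332*(-5) - 131 = -18*(-370) - 131 = 6660 - 131 = 6529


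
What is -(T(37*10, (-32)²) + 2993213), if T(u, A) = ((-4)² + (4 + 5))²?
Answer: -2993838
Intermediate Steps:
T(u, A) = 625 (T(u, A) = (16 + 9)² = 25² = 625)
-(T(37*10, (-32)²) + 2993213) = -(625 + 2993213) = -1*2993838 = -2993838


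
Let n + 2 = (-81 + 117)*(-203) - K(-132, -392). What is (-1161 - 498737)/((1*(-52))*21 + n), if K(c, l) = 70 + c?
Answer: 249949/4170 ≈ 59.940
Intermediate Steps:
n = -7248 (n = -2 + ((-81 + 117)*(-203) - (70 - 132)) = -2 + (36*(-203) - 1*(-62)) = -2 + (-7308 + 62) = -2 - 7246 = -7248)
(-1161 - 498737)/((1*(-52))*21 + n) = (-1161 - 498737)/((1*(-52))*21 - 7248) = -499898/(-52*21 - 7248) = -499898/(-1092 - 7248) = -499898/(-8340) = -499898*(-1/8340) = 249949/4170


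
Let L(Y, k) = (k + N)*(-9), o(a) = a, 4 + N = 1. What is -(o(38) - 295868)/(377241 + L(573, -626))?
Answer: 49305/63817 ≈ 0.77260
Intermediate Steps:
N = -3 (N = -4 + 1 = -3)
L(Y, k) = 27 - 9*k (L(Y, k) = (k - 3)*(-9) = (-3 + k)*(-9) = 27 - 9*k)
-(o(38) - 295868)/(377241 + L(573, -626)) = -(38 - 295868)/(377241 + (27 - 9*(-626))) = -(-295830)/(377241 + (27 + 5634)) = -(-295830)/(377241 + 5661) = -(-295830)/382902 = -1*(-49305/63817) = 49305/63817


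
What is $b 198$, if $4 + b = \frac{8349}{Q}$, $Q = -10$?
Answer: $- \frac{830511}{5} \approx -1.661 \cdot 10^{5}$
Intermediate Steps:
$b = - \frac{8389}{10}$ ($b = -4 + \frac{8349}{-10} = -4 + 8349 \left(- \frac{1}{10}\right) = -4 - \frac{8349}{10} = - \frac{8389}{10} \approx -838.9$)
$b 198 = \left(- \frac{8389}{10}\right) 198 = - \frac{830511}{5}$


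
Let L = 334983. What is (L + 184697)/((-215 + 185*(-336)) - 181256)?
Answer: -519680/243631 ≈ -2.1331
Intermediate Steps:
(L + 184697)/((-215 + 185*(-336)) - 181256) = (334983 + 184697)/((-215 + 185*(-336)) - 181256) = 519680/((-215 - 62160) - 181256) = 519680/(-62375 - 181256) = 519680/(-243631) = 519680*(-1/243631) = -519680/243631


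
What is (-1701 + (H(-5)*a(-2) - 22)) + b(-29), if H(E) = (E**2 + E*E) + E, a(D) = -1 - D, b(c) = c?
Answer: -1707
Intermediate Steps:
H(E) = E + 2*E**2 (H(E) = (E**2 + E**2) + E = 2*E**2 + E = E + 2*E**2)
(-1701 + (H(-5)*a(-2) - 22)) + b(-29) = (-1701 + ((-5*(1 + 2*(-5)))*(-1 - 1*(-2)) - 22)) - 29 = (-1701 + ((-5*(1 - 10))*(-1 + 2) - 22)) - 29 = (-1701 + (-5*(-9)*1 - 22)) - 29 = (-1701 + (45*1 - 22)) - 29 = (-1701 + (45 - 22)) - 29 = (-1701 + 23) - 29 = -1678 - 29 = -1707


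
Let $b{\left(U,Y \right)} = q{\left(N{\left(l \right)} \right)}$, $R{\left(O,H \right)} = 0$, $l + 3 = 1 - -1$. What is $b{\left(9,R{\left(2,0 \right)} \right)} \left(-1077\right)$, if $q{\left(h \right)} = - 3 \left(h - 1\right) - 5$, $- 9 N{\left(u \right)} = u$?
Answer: $2513$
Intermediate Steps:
$l = -1$ ($l = -3 + \left(1 - -1\right) = -3 + \left(1 + 1\right) = -3 + 2 = -1$)
$N{\left(u \right)} = - \frac{u}{9}$
$q{\left(h \right)} = -2 - 3 h$ ($q{\left(h \right)} = - 3 \left(-1 + h\right) - 5 = \left(3 - 3 h\right) - 5 = -2 - 3 h$)
$b{\left(U,Y \right)} = - \frac{7}{3}$ ($b{\left(U,Y \right)} = -2 - 3 \left(\left(- \frac{1}{9}\right) \left(-1\right)\right) = -2 - \frac{1}{3} = - \frac{7}{3}$)
$b{\left(9,R{\left(2,0 \right)} \right)} \left(-1077\right) = \left(- \frac{7}{3}\right) \left(-1077\right) = 2513$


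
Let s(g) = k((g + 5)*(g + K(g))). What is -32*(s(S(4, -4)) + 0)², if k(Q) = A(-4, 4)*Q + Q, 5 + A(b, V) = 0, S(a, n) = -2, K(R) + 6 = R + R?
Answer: -663552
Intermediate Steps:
K(R) = -6 + 2*R (K(R) = -6 + (R + R) = -6 + 2*R)
A(b, V) = -5 (A(b, V) = -5 + 0 = -5)
k(Q) = -4*Q (k(Q) = -5*Q + Q = -4*Q)
s(g) = -4*(-6 + 3*g)*(5 + g) (s(g) = -4*(g + 5)*(g + (-6 + 2*g)) = -4*(5 + g)*(-6 + 3*g) = -4*(-6 + 3*g)*(5 + g))
-32*(s(S(4, -4)) + 0)² = -32*((120 - 36*(-2) - 12*(-2)²) + 0)² = -32*((120 + 72 - 12*4) + 0)² = -32*((120 + 72 - 48) + 0)² = -32*(144 + 0)² = -32*144² = -32*20736 = -663552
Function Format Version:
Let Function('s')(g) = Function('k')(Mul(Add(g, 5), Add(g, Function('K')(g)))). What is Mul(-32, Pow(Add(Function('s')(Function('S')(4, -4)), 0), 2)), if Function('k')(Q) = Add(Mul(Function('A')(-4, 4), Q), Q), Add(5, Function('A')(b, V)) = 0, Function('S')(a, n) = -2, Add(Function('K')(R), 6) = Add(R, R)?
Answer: -663552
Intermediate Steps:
Function('K')(R) = Add(-6, Mul(2, R)) (Function('K')(R) = Add(-6, Add(R, R)) = Add(-6, Mul(2, R)))
Function('A')(b, V) = -5 (Function('A')(b, V) = Add(-5, 0) = -5)
Function('k')(Q) = Mul(-4, Q) (Function('k')(Q) = Add(Mul(-5, Q), Q) = Mul(-4, Q))
Function('s')(g) = Mul(-4, Add(-6, Mul(3, g)), Add(5, g)) (Function('s')(g) = Mul(-4, Mul(Add(g, 5), Add(g, Add(-6, Mul(2, g))))) = Mul(-4, Mul(Add(5, g), Add(-6, Mul(3, g)))) = Mul(-4, Mul(Add(-6, Mul(3, g)), Add(5, g))) = Mul(-4, Add(-6, Mul(3, g)), Add(5, g)))
Mul(-32, Pow(Add(Function('s')(Function('S')(4, -4)), 0), 2)) = Mul(-32, Pow(Add(Add(120, Mul(-36, -2), Mul(-12, Pow(-2, 2))), 0), 2)) = Mul(-32, Pow(Add(Add(120, 72, Mul(-12, 4)), 0), 2)) = Mul(-32, Pow(Add(Add(120, 72, -48), 0), 2)) = Mul(-32, Pow(Add(144, 0), 2)) = Mul(-32, Pow(144, 2)) = Mul(-32, 20736) = -663552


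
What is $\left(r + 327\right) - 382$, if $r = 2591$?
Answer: $2536$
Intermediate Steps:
$\left(r + 327\right) - 382 = \left(2591 + 327\right) - 382 = 2918 - 382 = 2536$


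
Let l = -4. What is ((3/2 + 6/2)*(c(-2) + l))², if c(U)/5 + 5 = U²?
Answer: 6561/4 ≈ 1640.3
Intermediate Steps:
c(U) = -25 + 5*U²
((3/2 + 6/2)*(c(-2) + l))² = ((3/2 + 6/2)*((-25 + 5*(-2)²) - 4))² = ((3*(½) + 6*(½))*((-25 + 5*4) - 4))² = ((3/2 + 3)*((-25 + 20) - 4))² = (9*(-5 - 4)/2)² = ((9/2)*(-9))² = (-81/2)² = 6561/4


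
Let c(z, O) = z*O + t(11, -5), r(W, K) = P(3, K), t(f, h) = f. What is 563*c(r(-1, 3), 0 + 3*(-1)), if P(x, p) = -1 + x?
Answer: 2815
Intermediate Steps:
r(W, K) = 2 (r(W, K) = -1 + 3 = 2)
c(z, O) = 11 + O*z (c(z, O) = z*O + 11 = O*z + 11 = 11 + O*z)
563*c(r(-1, 3), 0 + 3*(-1)) = 563*(11 + (0 + 3*(-1))*2) = 563*(11 + (0 - 3)*2) = 563*(11 - 3*2) = 563*(11 - 6) = 563*5 = 2815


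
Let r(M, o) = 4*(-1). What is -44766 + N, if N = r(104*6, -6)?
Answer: -44770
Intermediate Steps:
r(M, o) = -4
N = -4
-44766 + N = -44766 - 4 = -44770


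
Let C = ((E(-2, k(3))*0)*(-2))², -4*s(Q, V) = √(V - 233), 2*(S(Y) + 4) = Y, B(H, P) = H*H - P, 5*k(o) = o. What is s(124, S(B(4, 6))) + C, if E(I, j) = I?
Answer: -I*√58/2 ≈ -3.8079*I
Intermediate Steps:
k(o) = o/5
B(H, P) = H² - P
S(Y) = -4 + Y/2
s(Q, V) = -√(-233 + V)/4 (s(Q, V) = -√(V - 233)/4 = -√(-233 + V)/4)
C = 0 (C = (-2*0*(-2))² = (0*(-2))² = 0² = 0)
s(124, S(B(4, 6))) + C = -√(-233 + (-4 + (4² - 1*6)/2))/4 + 0 = -√(-233 + (-4 + (16 - 6)/2))/4 + 0 = -√(-233 + (-4 + (½)*10))/4 + 0 = -√(-233 + (-4 + 5))/4 + 0 = -√(-233 + 1)/4 + 0 = -I*√58/2 + 0 = -I*√58/2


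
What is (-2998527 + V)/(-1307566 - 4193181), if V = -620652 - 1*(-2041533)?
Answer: 11862/41359 ≈ 0.28681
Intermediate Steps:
V = 1420881 (V = -620652 + 2041533 = 1420881)
(-2998527 + V)/(-1307566 - 4193181) = (-2998527 + 1420881)/(-1307566 - 4193181) = -1577646/(-5500747) = -1577646*(-1/5500747) = 11862/41359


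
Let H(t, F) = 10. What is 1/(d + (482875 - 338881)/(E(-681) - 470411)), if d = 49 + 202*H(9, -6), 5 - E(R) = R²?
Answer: 311389/644215843 ≈ 0.00048336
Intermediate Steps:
E(R) = 5 - R²
d = 2069 (d = 49 + 202*10 = 49 + 2020 = 2069)
1/(d + (482875 - 338881)/(E(-681) - 470411)) = 1/(2069 + (482875 - 338881)/((5 - 1*(-681)²) - 470411)) = 1/(2069 + 143994/((5 - 1*463761) - 470411)) = 1/(2069 + 143994/((5 - 463761) - 470411)) = 1/(2069 + 143994/(-463756 - 470411)) = 1/(2069 + 143994/(-934167)) = 1/(2069 + 143994*(-1/934167)) = 1/(2069 - 47998/311389) = 1/(644215843/311389) = 311389/644215843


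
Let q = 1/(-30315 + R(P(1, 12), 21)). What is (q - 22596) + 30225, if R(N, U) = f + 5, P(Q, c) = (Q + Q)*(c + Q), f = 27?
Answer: 231029006/30283 ≈ 7629.0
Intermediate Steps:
P(Q, c) = 2*Q*(Q + c) (P(Q, c) = (2*Q)*(Q + c) = 2*Q*(Q + c))
R(N, U) = 32 (R(N, U) = 27 + 5 = 32)
q = -1/30283 (q = 1/(-30315 + 32) = 1/(-30283) = -1/30283 ≈ -3.3022e-5)
(q - 22596) + 30225 = (-1/30283 - 22596) + 30225 = -684274669/30283 + 30225 = 231029006/30283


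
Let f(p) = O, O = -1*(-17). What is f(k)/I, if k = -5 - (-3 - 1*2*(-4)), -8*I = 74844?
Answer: -34/18711 ≈ -0.0018171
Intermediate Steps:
I = -18711/2 (I = -⅛*74844 = -18711/2 ≈ -9355.5)
k = -10 (k = -5 - (-3 - 2*(-4)) = -5 - (-3 + 8) = -5 - 1*5 = -5 - 5 = -10)
O = 17
f(p) = 17
f(k)/I = 17/(-18711/2) = 17*(-2/18711) = -34/18711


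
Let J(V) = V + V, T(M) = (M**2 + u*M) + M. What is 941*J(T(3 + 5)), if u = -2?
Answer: 105392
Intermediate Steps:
T(M) = M**2 - M (T(M) = (M**2 - 2*M) + M = M**2 - M)
J(V) = 2*V
941*J(T(3 + 5)) = 941*(2*((3 + 5)*(-1 + (3 + 5)))) = 941*(2*(8*(-1 + 8))) = 941*(2*(8*7)) = 941*(2*56) = 941*112 = 105392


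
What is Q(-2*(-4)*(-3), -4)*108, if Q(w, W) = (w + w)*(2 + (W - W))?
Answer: -10368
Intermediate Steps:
Q(w, W) = 4*w (Q(w, W) = (2*w)*(2 + 0) = (2*w)*2 = 4*w)
Q(-2*(-4)*(-3), -4)*108 = (4*(-2*(-4)*(-3)))*108 = (4*(8*(-3)))*108 = (4*(-24))*108 = -96*108 = -10368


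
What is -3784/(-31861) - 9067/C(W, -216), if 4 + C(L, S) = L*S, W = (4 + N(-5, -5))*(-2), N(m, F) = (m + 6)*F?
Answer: 290533511/13891396 ≈ 20.915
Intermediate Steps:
N(m, F) = F*(6 + m) (N(m, F) = (6 + m)*F = F*(6 + m))
W = 2 (W = (4 - 5*(6 - 5))*(-2) = (4 - 5*1)*(-2) = (4 - 5)*(-2) = -1*(-2) = 2)
C(L, S) = -4 + L*S
-3784/(-31861) - 9067/C(W, -216) = -3784/(-31861) - 9067/(-4 + 2*(-216)) = -3784*(-1/31861) - 9067/(-4 - 432) = 3784/31861 - 9067/(-436) = 3784/31861 - 9067*(-1/436) = 3784/31861 + 9067/436 = 290533511/13891396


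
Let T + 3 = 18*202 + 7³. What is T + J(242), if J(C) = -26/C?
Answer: 481083/121 ≈ 3975.9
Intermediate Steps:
T = 3976 (T = -3 + (18*202 + 7³) = -3 + (3636 + 343) = -3 + 3979 = 3976)
T + J(242) = 3976 - 26/242 = 3976 - 26*1/242 = 3976 - 13/121 = 481083/121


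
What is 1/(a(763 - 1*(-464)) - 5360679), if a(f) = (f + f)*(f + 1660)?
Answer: 1/1724019 ≈ 5.8004e-7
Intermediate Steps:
a(f) = 2*f*(1660 + f) (a(f) = (2*f)*(1660 + f) = 2*f*(1660 + f))
1/(a(763 - 1*(-464)) - 5360679) = 1/(2*(763 - 1*(-464))*(1660 + (763 - 1*(-464))) - 5360679) = 1/(2*(763 + 464)*(1660 + (763 + 464)) - 5360679) = 1/(2*1227*(1660 + 1227) - 5360679) = 1/(2*1227*2887 - 5360679) = 1/(7084698 - 5360679) = 1/1724019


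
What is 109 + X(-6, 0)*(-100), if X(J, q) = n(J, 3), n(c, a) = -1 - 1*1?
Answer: 309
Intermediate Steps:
n(c, a) = -2 (n(c, a) = -1 - 1 = -2)
X(J, q) = -2
109 + X(-6, 0)*(-100) = 109 - 2*(-100) = 109 + 200 = 309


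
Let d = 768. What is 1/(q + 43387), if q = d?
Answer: 1/44155 ≈ 2.2647e-5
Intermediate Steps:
q = 768
1/(q + 43387) = 1/(768 + 43387) = 1/44155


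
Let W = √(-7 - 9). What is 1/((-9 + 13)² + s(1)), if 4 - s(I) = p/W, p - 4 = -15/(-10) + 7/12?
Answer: 46080/926929 - 3504*I/926929 ≈ 0.049713 - 0.0037802*I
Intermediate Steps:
p = 73/12 (p = 4 + (-15/(-10) + 7/12) = 4 + (-15*(-⅒) + 7*(1/12)) = 4 + (3/2 + 7/12) = 4 + 25/12 = 73/12 ≈ 6.0833)
W = 4*I (W = √(-16) = 4*I ≈ 4.0*I)
s(I) = 4 + 73*I/48 (s(I) = 4 - 73/(12*(4*I)) = 4 - 73*(-I/4)/12 = 4 - (-73)*I/48 = 4 + 73*I/48)
1/((-9 + 13)² + s(1)) = 1/((-9 + 13)² + (4 + 73*I/48)) = 1/(4² + (4 + 73*I/48)) = 1/(16 + (4 + 73*I/48)) = 1/(20 + 73*I/48) = 2304*(20 - 73*I/48)/926929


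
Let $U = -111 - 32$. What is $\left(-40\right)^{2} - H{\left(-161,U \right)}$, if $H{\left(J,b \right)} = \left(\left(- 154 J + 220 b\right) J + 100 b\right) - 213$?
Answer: $-1057113$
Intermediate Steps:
$U = -143$
$H{\left(J,b \right)} = -213 + 100 b + J \left(- 154 J + 220 b\right)$ ($H{\left(J,b \right)} = \left(J \left(- 154 J + 220 b\right) + 100 b\right) - 213 = \left(100 b + J \left(- 154 J + 220 b\right)\right) - 213 = -213 + 100 b + J \left(- 154 J + 220 b\right)$)
$\left(-40\right)^{2} - H{\left(-161,U \right)} = \left(-40\right)^{2} - \left(-213 - 154 \left(-161\right)^{2} + 100 \left(-143\right) + 220 \left(-161\right) \left(-143\right)\right) = 1600 - \left(-213 - 3991834 - 14300 + 5065060\right) = 1600 - 1058713 = -1057113$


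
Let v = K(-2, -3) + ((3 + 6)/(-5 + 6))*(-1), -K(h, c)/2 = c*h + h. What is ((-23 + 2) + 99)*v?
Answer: -1326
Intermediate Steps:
K(h, c) = -2*h - 2*c*h (K(h, c) = -2*(c*h + h) = -2*(h + c*h) = -2*h - 2*c*h)
v = -17 (v = -2*(-2)*(1 - 3) + ((3 + 6)/(-5 + 6))*(-1) = -2*(-2)*(-2) + (9/1)*(-1) = -8 + (9*1)*(-1) = -8 + 9*(-1) = -8 - 9 = -17)
((-23 + 2) + 99)*v = ((-23 + 2) + 99)*(-17) = (-21 + 99)*(-17) = 78*(-17) = -1326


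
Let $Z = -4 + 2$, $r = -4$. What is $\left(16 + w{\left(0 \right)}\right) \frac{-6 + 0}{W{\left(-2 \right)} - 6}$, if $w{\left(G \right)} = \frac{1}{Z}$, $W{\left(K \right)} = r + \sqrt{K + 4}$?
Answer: $\frac{465}{49} + \frac{93 \sqrt{2}}{98} \approx 10.832$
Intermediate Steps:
$Z = -2$
$W{\left(K \right)} = -4 + \sqrt{4 + K}$ ($W{\left(K \right)} = -4 + \sqrt{K + 4} = -4 + \sqrt{4 + K}$)
$w{\left(G \right)} = - \frac{1}{2}$ ($w{\left(G \right)} = \frac{1}{-2} = - \frac{1}{2}$)
$\left(16 + w{\left(0 \right)}\right) \frac{-6 + 0}{W{\left(-2 \right)} - 6} = \left(16 - \frac{1}{2}\right) \frac{-6 + 0}{\left(-4 + \sqrt{4 - 2}\right) - 6} = \frac{31 \left(- \frac{6}{\left(-4 + \sqrt{2}\right) - 6}\right)}{2} = \frac{31 \left(- \frac{6}{-10 + \sqrt{2}}\right)}{2} = - \frac{93}{-10 + \sqrt{2}}$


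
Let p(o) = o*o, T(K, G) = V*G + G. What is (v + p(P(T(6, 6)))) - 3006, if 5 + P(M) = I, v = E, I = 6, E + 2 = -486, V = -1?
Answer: -3493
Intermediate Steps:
E = -488 (E = -2 - 486 = -488)
T(K, G) = 0 (T(K, G) = -G + G = 0)
v = -488
P(M) = 1 (P(M) = -5 + 6 = 1)
p(o) = o²
(v + p(P(T(6, 6)))) - 3006 = (-488 + 1²) - 3006 = (-488 + 1) - 3006 = -487 - 3006 = -3493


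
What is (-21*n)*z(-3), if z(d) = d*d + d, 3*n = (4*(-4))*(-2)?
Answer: -1344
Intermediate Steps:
n = 32/3 (n = ((4*(-4))*(-2))/3 = (-16*(-2))/3 = (⅓)*32 = 32/3 ≈ 10.667)
z(d) = d + d² (z(d) = d² + d = d + d²)
(-21*n)*z(-3) = (-21*32/3)*(-3*(1 - 3)) = -(-672)*(-2) = -224*6 = -1344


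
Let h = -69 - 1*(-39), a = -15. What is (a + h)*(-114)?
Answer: 5130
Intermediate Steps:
h = -30 (h = -69 + 39 = -30)
(a + h)*(-114) = (-15 - 30)*(-114) = -45*(-114) = 5130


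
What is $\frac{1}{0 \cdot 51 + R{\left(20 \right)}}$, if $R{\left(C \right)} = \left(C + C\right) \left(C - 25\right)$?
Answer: $- \frac{1}{200} \approx -0.005$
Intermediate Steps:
$R{\left(C \right)} = 2 C \left(-25 + C\right)$
$\frac{1}{0 \cdot 51 + R{\left(20 \right)}} = \frac{1}{0 \cdot 51 + 2 \cdot 20 \left(-25 + 20\right)} = \frac{1}{0 + 2 \cdot 20 \left(-5\right)} = \frac{1}{0 - 200} = \frac{1}{-200} = - \frac{1}{200}$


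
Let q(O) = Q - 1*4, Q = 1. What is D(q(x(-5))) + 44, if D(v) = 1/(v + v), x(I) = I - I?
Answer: 263/6 ≈ 43.833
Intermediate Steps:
x(I) = 0
q(O) = -3 (q(O) = 1 - 1*4 = 1 - 4 = -3)
D(v) = 1/(2*v)
D(q(x(-5))) + 44 = (½)/(-3) + 44 = (½)*(-⅓) + 44 = -⅙ + 44 = 263/6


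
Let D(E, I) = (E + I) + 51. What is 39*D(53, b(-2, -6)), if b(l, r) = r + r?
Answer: 3588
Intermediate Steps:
b(l, r) = 2*r
D(E, I) = 51 + E + I
39*D(53, b(-2, -6)) = 39*(51 + 53 + 2*(-6)) = 39*(51 + 53 - 12) = 39*92 = 3588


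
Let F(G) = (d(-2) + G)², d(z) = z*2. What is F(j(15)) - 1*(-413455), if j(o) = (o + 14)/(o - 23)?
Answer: 26464841/64 ≈ 4.1351e+5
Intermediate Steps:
d(z) = 2*z
j(o) = (14 + o)/(-23 + o)
F(G) = (-4 + G)² (F(G) = (2*(-2) + G)² = (-4 + G)²)
F(j(15)) - 1*(-413455) = (-4 + (14 + 15)/(-23 + 15))² - 1*(-413455) = (-4 + 29/(-8))² + 413455 = (-4 - ⅛*29)² + 413455 = (-4 - 29/8)² + 413455 = (-61/8)² + 413455 = 3721/64 + 413455 = 26464841/64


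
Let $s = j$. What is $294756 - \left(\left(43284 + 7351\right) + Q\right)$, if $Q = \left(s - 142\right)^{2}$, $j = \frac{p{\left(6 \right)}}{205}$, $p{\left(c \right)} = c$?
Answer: $\frac{9412142209}{42025} \approx 2.2397 \cdot 10^{5}$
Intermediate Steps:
$j = \frac{6}{205} \approx 0.029268$
$s = \frac{6}{205} \approx 0.029268$
$Q = \frac{847042816}{42025}$ ($Q = \left(\frac{6}{205} - 142\right)^{2} = \left(- \frac{29104}{205}\right)^{2} = \frac{847042816}{42025} \approx 20156.0$)
$294756 - \left(\left(43284 + 7351\right) + Q\right) = 294756 - \left(\left(43284 + 7351\right) + \frac{847042816}{42025}\right) = 294756 - \left(50635 + \frac{847042816}{42025}\right) = 294756 - \frac{2974978691}{42025} = \frac{9412142209}{42025}$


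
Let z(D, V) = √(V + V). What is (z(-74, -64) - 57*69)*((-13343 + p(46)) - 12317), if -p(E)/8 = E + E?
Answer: 103815468 - 211168*I*√2 ≈ 1.0382e+8 - 2.9864e+5*I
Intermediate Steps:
z(D, V) = √2*√V (z(D, V) = √(2*V) = √2*√V)
p(E) = -16*E (p(E) = -8*(E + E) = -16*E)
(z(-74, -64) - 57*69)*((-13343 + p(46)) - 12317) = (√2*√(-64) - 57*69)*((-13343 - 16*46) - 12317) = (√2*(8*I) - 3933)*((-13343 - 736) - 12317) = (8*I*√2 - 3933)*(-14079 - 12317) = (-3933 + 8*I*√2)*(-26396) = 103815468 - 211168*I*√2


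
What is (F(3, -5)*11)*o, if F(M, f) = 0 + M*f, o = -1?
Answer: 165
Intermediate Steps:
F(M, f) = M*f
(F(3, -5)*11)*o = ((3*(-5))*11)*(-1) = -15*11*(-1) = -165*(-1) = 165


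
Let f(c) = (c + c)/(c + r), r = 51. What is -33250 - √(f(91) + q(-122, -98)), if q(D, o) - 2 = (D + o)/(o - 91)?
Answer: -33250 - 13*√526323/4473 ≈ -33252.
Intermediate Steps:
q(D, o) = 2 + (D + o)/(-91 + o) (q(D, o) = 2 + (D + o)/(o - 91) = 2 + (D + o)/(-91 + o))
f(c) = 2*c/(51 + c) (f(c) = (c + c)/(c + 51) = (2*c)/(51 + c) = 2*c/(51 + c))
-33250 - √(f(91) + q(-122, -98)) = -33250 - √(2*91/(51 + 91) + (-182 - 122 + 3*(-98))/(-91 - 98)) = -33250 - √(2*91/142 + (-182 - 122 - 294)/(-189)) = -33250 - √(2*91*(1/142) - 1/189*(-598)) = -33250 - √(91/71 + 598/189) = -33250 - √(59657/13419) = -33250 - 13*√526323/4473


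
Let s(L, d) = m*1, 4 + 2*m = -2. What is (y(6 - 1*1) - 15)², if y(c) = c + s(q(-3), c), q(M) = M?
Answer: 169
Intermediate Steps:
m = -3 (m = -2 + (½)*(-2) = -2 - 1 = -3)
s(L, d) = -3 (s(L, d) = -3*1 = -3)
y(c) = -3 + c (y(c) = c - 3 = -3 + c)
(y(6 - 1*1) - 15)² = ((-3 + (6 - 1*1)) - 15)² = ((-3 + (6 - 1)) - 15)² = ((-3 + 5) - 15)² = (2 - 15)² = (-13)² = 169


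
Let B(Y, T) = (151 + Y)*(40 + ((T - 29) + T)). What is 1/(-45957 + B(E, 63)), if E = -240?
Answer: -1/58150 ≈ -1.7197e-5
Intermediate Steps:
B(Y, T) = (11 + 2*T)*(151 + Y) (B(Y, T) = (151 + Y)*(40 + ((-29 + T) + T)) = (151 + Y)*(40 + (-29 + 2*T)) = (151 + Y)*(11 + 2*T) = (11 + 2*T)*(151 + Y))
1/(-45957 + B(E, 63)) = 1/(-45957 + (1661 + 11*(-240) + 302*63 + 2*63*(-240))) = 1/(-45957 + (1661 - 2640 + 19026 - 30240)) = 1/(-45957 - 12193) = 1/(-58150) = -1/58150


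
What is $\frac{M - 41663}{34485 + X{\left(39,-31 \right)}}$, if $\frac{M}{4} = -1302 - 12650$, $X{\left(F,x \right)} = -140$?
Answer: $- \frac{97471}{34345} \approx -2.838$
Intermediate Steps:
$M = -55808$ ($M = 4 \left(-1302 - 12650\right) = 4 \left(-13952\right) = -55808$)
$\frac{M - 41663}{34485 + X{\left(39,-31 \right)}} = \frac{-55808 - 41663}{34485 - 140} = - \frac{97471}{34345}$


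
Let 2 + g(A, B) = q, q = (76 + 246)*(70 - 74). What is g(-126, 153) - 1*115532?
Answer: -116822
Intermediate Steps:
q = -1288 (q = 322*(-4) = -1288)
g(A, B) = -1290 (g(A, B) = -2 - 1288 = -1290)
g(-126, 153) - 1*115532 = -1290 - 1*115532 = -1290 - 115532 = -116822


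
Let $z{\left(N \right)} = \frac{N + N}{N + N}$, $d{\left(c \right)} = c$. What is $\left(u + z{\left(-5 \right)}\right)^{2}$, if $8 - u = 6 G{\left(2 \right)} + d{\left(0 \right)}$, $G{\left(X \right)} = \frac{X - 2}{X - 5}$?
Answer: $81$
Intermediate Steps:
$G{\left(X \right)} = \frac{-2 + X}{-5 + X}$
$u = 8$ ($u = 8 - \left(6 \frac{-2 + 2}{-5 + 2} + 0\right) = 8 - \left(6 \frac{1}{-3} \cdot 0 + 0\right) = 8 - \left(6 \left(\left(- \frac{1}{3}\right) 0\right) + 0\right) = 8 - \left(6 \cdot 0 + 0\right) = 8 - \left(0 + 0\right) = 8 - 0 = 8 + 0 = 8$)
$z{\left(N \right)} = 1$ ($z{\left(N \right)} = \frac{2 N}{2 N} = 2 N \frac{1}{2 N} = 1$)
$\left(u + z{\left(-5 \right)}\right)^{2} = \left(8 + 1\right)^{2} = 9^{2} = 81$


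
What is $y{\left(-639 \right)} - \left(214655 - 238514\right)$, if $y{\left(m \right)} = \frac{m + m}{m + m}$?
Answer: $23860$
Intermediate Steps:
$y{\left(m \right)} = 1$ ($y{\left(m \right)} = \frac{2 m}{2 m} = 2 m \frac{1}{2 m} = 1$)
$y{\left(-639 \right)} - \left(214655 - 238514\right) = 1 - \left(214655 - 238514\right) = 1 - -23859 = 1 + 23859 = 23860$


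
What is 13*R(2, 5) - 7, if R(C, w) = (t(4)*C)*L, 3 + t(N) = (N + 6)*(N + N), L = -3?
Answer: -6013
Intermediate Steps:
t(N) = -3 + 2*N*(6 + N) (t(N) = -3 + (N + 6)*(N + N) = -3 + (6 + N)*(2*N) = -3 + 2*N*(6 + N))
R(C, w) = -231*C (R(C, w) = ((-3 + 2*4² + 12*4)*C)*(-3) = ((-3 + 2*16 + 48)*C)*(-3) = ((-3 + 32 + 48)*C)*(-3) = (77*C)*(-3) = -231*C)
13*R(2, 5) - 7 = 13*(-231*2) - 7 = 13*(-462) - 7 = -6006 - 7 = -6013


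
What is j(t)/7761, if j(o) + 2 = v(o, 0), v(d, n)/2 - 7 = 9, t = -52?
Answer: 10/2587 ≈ 0.0038655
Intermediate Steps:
v(d, n) = 32 (v(d, n) = 14 + 2*9 = 14 + 18 = 32)
j(o) = 30 (j(o) = -2 + 32 = 30)
j(t)/7761 = 30/7761 = 30*(1/7761) = 10/2587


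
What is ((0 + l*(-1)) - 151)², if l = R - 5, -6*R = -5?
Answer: 776161/36 ≈ 21560.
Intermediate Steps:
R = ⅚ (R = -⅙*(-5) = ⅚ ≈ 0.83333)
l = -25/6 (l = ⅚ - 5 = -25/6 ≈ -4.1667)
((0 + l*(-1)) - 151)² = ((0 - 25/6*(-1)) - 151)² = ((0 + 25/6) - 151)² = (25/6 - 151)² = (-881/6)² = 776161/36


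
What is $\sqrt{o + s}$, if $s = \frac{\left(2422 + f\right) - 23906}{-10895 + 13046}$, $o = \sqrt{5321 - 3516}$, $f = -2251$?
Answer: $\frac{\sqrt{-5672665 + 9767691 \sqrt{5}}}{717} \approx 5.6081$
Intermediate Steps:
$o = 19 \sqrt{5}$ ($o = \sqrt{1805} = 19 \sqrt{5} \approx 42.485$)
$s = - \frac{23735}{2151}$ ($s = \frac{\left(2422 - 2251\right) - 23906}{-10895 + 13046} = \frac{171 - 23906}{2151} = \left(-23735\right) \frac{1}{2151} = - \frac{23735}{2151} \approx -11.034$)
$\sqrt{o + s} = \sqrt{19 \sqrt{5} - \frac{23735}{2151}} = \sqrt{- \frac{23735}{2151} + 19 \sqrt{5}}$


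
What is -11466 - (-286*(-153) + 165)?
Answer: -55389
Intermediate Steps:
-11466 - (-286*(-153) + 165) = -11466 - (43758 + 165) = -11466 - 1*43923 = -11466 - 43923 = -55389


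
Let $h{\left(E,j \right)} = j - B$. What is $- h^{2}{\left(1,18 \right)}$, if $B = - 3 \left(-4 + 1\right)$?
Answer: $-81$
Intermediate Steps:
$B = 9$ ($B = \left(-3\right) \left(-3\right) = 9$)
$h{\left(E,j \right)} = -9 + j$ ($h{\left(E,j \right)} = j - 9 = -9 + j$)
$- h^{2}{\left(1,18 \right)} = - \left(-9 + 18\right)^{2} = - 9^{2} = \left(-1\right) 81 = -81$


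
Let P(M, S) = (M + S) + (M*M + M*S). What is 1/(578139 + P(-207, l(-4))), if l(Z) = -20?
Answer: 1/624901 ≈ 1.6003e-6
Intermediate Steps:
P(M, S) = M + S + M² + M*S (P(M, S) = (M + S) + (M² + M*S) = M + S + M² + M*S)
1/(578139 + P(-207, l(-4))) = 1/(578139 + (-207 - 20 + (-207)² - 207*(-20))) = 1/(578139 + (-207 - 20 + 42849 + 4140)) = 1/(578139 + 46762) = 1/624901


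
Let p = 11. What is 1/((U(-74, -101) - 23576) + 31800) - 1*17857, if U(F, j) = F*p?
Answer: -132320369/7410 ≈ -17857.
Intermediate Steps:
U(F, j) = 11*F (U(F, j) = F*11 = 11*F)
1/((U(-74, -101) - 23576) + 31800) - 1*17857 = 1/((11*(-74) - 23576) + 31800) - 1*17857 = 1/((-814 - 23576) + 31800) - 17857 = 1/(-24390 + 31800) - 17857 = 1/7410 - 17857 = -132320369/7410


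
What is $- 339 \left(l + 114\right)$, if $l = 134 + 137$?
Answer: $-130515$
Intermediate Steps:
$l = 271$
$- 339 \left(l + 114\right) = - 339 \left(271 + 114\right) = \left(-339\right) 385 = -130515$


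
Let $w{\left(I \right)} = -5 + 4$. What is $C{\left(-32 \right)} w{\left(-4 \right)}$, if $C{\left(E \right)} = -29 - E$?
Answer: $-3$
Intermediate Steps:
$w{\left(I \right)} = -1$
$C{\left(-32 \right)} w{\left(-4 \right)} = \left(-29 - -32\right) \left(-1\right) = \left(-29 + 32\right) \left(-1\right) = 3 \left(-1\right) = -3$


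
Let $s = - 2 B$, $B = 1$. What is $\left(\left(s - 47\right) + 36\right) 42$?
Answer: $-546$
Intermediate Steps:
$s = -2$ ($s = \left(-2\right) 1 = -2$)
$\left(\left(s - 47\right) + 36\right) 42 = \left(\left(-2 - 47\right) + 36\right) 42 = \left(-49 + 36\right) 42 = \left(-13\right) 42 = -546$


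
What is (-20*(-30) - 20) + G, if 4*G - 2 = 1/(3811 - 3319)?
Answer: 1142425/1968 ≈ 580.50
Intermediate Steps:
G = 985/1968 (G = ½ + 1/(4*(3811 - 3319)) = ½ + (¼)/492 = ½ + (¼)*(1/492) = ½ + 1/1968 = 985/1968 ≈ 0.50051)
(-20*(-30) - 20) + G = (-20*(-30) - 20) + 985/1968 = (600 - 20) + 985/1968 = 580 + 985/1968 = 1142425/1968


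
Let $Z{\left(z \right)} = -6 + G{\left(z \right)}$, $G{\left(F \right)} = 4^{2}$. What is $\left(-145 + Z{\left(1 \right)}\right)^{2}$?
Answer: $18225$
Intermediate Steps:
$G{\left(F \right)} = 16$
$Z{\left(z \right)} = 10$ ($Z{\left(z \right)} = -6 + 16 = 10$)
$\left(-145 + Z{\left(1 \right)}\right)^{2} = \left(-145 + 10\right)^{2} = \left(-135\right)^{2} = 18225$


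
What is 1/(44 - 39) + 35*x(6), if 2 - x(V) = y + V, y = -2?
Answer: -349/5 ≈ -69.800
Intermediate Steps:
x(V) = 4 - V (x(V) = 2 - (-2 + V) = 2 + (2 - V) = 4 - V)
1/(44 - 39) + 35*x(6) = 1/(44 - 39) + 35*(4 - 1*6) = 1/5 + 35*(4 - 6) = ⅕ + 35*(-2) = ⅕ - 70 = -349/5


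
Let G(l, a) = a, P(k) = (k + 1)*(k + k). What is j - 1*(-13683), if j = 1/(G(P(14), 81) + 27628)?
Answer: 379142248/27709 ≈ 13683.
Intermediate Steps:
P(k) = 2*k*(1 + k) (P(k) = (1 + k)*(2*k) = 2*k*(1 + k))
j = 1/27709 (j = 1/(81 + 27628) = 1/27709 ≈ 3.6089e-5)
j - 1*(-13683) = 1/27709 - 1*(-13683) = 1/27709 + 13683 = 379142248/27709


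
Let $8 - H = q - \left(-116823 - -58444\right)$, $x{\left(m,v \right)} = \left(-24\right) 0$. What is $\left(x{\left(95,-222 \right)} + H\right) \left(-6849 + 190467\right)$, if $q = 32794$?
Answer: $-16739534970$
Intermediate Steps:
$x{\left(m,v \right)} = 0$
$H = -91165$ ($H = 8 - \left(32794 - \left(-116823 - -58444\right)\right) = 8 - \left(32794 - \left(-116823 + 58444\right)\right) = 8 - \left(32794 - -58379\right) = 8 - \left(32794 + 58379\right) = 8 - 91173 = -91165$)
$\left(x{\left(95,-222 \right)} + H\right) \left(-6849 + 190467\right) = \left(0 - 91165\right) \left(-6849 + 190467\right) = \left(-91165\right) 183618 = -16739534970$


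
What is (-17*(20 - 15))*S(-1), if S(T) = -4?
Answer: 340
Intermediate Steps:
(-17*(20 - 15))*S(-1) = -17*(20 - 15)*(-4) = -17*5*(-4) = -85*(-4) = 340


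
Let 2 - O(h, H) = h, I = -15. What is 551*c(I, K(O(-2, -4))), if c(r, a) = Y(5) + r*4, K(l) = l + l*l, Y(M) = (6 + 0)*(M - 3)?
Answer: -26448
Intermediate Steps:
Y(M) = -18 + 6*M (Y(M) = 6*(-3 + M) = -18 + 6*M)
O(h, H) = 2 - h
K(l) = l + l²
c(r, a) = 12 + 4*r (c(r, a) = (-18 + 6*5) + r*4 = (-18 + 30) + 4*r = 12 + 4*r)
551*c(I, K(O(-2, -4))) = 551*(12 + 4*(-15)) = 551*(12 - 60) = 551*(-48) = -26448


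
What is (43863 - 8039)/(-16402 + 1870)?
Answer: -8956/3633 ≈ -2.4652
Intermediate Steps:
(43863 - 8039)/(-16402 + 1870) = 35824/(-14532) = 35824*(-1/14532) = -8956/3633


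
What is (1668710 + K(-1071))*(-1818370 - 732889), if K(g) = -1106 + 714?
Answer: -4256311312362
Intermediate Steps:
K(g) = -392
(1668710 + K(-1071))*(-1818370 - 732889) = (1668710 - 392)*(-1818370 - 732889) = 1668318*(-2551259) = -4256311312362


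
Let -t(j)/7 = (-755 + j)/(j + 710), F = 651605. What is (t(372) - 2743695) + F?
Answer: -2263638699/1082 ≈ -2.0921e+6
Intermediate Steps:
t(j) = -7*(-755 + j)/(710 + j) (t(j) = -7*(-755 + j)/(j + 710) = -7*(-755 + j)/(710 + j))
(t(372) - 2743695) + F = (7*(755 - 1*372)/(710 + 372) - 2743695) + 651605 = (7*(755 - 372)/1082 - 2743695) + 651605 = (7*(1/1082)*383 - 2743695) + 651605 = (2681/1082 - 2743695) + 651605 = -2968675309/1082 + 651605 = -2263638699/1082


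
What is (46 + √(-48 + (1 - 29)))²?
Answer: 2040 + 184*I*√19 ≈ 2040.0 + 802.04*I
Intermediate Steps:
(46 + √(-48 + (1 - 29)))² = (46 + √(-48 - 28))² = (46 + √(-76))² = (46 + 2*I*√19)²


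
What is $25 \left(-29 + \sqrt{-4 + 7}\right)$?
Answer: $-725 + 25 \sqrt{3} \approx -681.7$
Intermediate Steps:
$25 \left(-29 + \sqrt{-4 + 7}\right) = 25 \left(-29 + \sqrt{3}\right) = -725 + 25 \sqrt{3}$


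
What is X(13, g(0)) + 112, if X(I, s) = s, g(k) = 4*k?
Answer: 112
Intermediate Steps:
X(13, g(0)) + 112 = 4*0 + 112 = 0 + 112 = 112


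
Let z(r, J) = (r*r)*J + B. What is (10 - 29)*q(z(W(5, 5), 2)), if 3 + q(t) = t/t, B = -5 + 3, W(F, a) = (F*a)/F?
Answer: 38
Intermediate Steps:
W(F, a) = a
B = -2
z(r, J) = -2 + J*r² (z(r, J) = (r*r)*J - 2 = r²*J - 2 = J*r² - 2 = -2 + J*r²)
q(t) = -2 (q(t) = -3 + t/t = -3 + 1 = -2)
(10 - 29)*q(z(W(5, 5), 2)) = (10 - 29)*(-2) = -19*(-2) = 38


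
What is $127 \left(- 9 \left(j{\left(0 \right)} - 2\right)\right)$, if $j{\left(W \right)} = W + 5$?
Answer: $-3429$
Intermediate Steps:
$j{\left(W \right)} = 5 + W$
$127 \left(- 9 \left(j{\left(0 \right)} - 2\right)\right) = 127 \left(- 9 \left(\left(5 + 0\right) - 2\right)\right) = 127 \left(- 9 \left(5 - 2\right)\right) = 127 \left(\left(-9\right) 3\right) = 127 \left(-27\right) = -3429$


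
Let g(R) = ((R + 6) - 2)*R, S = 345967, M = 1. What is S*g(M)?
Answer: 1729835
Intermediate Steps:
g(R) = R*(4 + R) (g(R) = ((6 + R) - 2)*R = (4 + R)*R = R*(4 + R))
S*g(M) = 345967*(1*(4 + 1)) = 345967*(1*5) = 345967*5 = 1729835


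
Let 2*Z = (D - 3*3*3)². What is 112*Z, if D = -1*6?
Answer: 60984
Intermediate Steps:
D = -6
Z = 1089/2 (Z = (-6 - 3*3*3)²/2 = (-6 - 9*3)²/2 = (-6 - 27)²/2 = (½)*(-33)² = (½)*1089 = 1089/2 ≈ 544.50)
112*Z = 112*(1089/2) = 60984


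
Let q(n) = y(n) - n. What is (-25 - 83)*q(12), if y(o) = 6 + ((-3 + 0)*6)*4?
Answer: 8424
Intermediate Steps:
y(o) = -66 (y(o) = 6 - 3*6*4 = 6 - 18*4 = 6 - 72 = -66)
q(n) = -66 - n
(-25 - 83)*q(12) = (-25 - 83)*(-66 - 1*12) = -108*(-66 - 12) = -108*(-78) = 8424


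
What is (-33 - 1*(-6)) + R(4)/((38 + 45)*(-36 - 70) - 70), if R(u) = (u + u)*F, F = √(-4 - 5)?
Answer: -27 - 2*I/739 ≈ -27.0 - 0.0027064*I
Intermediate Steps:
F = 3*I (F = √(-9) = 3*I ≈ 3.0*I)
R(u) = 6*I*u (R(u) = (u + u)*(3*I) = (2*u)*(3*I) = 6*I*u)
(-33 - 1*(-6)) + R(4)/((38 + 45)*(-36 - 70) - 70) = (-33 - 1*(-6)) + (6*I*4)/((38 + 45)*(-36 - 70) - 70) = (-33 + 6) + (24*I)/(83*(-106) - 70) = -27 + (24*I)/(-8798 - 70) = -27 + (24*I)/(-8868) = -27 - 2*I/739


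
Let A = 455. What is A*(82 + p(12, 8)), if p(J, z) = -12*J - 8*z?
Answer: -57330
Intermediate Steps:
A*(82 + p(12, 8)) = 455*(82 + (-12*12 - 8*8)) = 455*(82 + (-144 - 64)) = 455*(82 - 208) = 455*(-126) = -57330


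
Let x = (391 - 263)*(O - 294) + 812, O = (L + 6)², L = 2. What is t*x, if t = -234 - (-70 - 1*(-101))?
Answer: 7586420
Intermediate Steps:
O = 64 (O = (2 + 6)² = 8² = 64)
t = -265 (t = -234 - (-70 + 101) = -234 - 1*31 = -234 - 31 = -265)
x = -28628 (x = (391 - 263)*(64 - 294) + 812 = 128*(-230) + 812 = -29440 + 812 = -28628)
t*x = -265*(-28628) = 7586420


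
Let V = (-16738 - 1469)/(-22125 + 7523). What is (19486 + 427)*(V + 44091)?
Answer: 1831526590851/2086 ≈ 8.7801e+8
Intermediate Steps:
V = 2601/2086 (V = -18207/(-14602) = -18207*(-1/14602) = 2601/2086 ≈ 1.2469)
(19486 + 427)*(V + 44091) = (19486 + 427)*(2601/2086 + 44091) = 19913*(91976427/2086) = 1831526590851/2086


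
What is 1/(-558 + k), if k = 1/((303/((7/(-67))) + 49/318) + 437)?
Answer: -5482613/3059300280 ≈ -0.0017921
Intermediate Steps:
k = -2226/5482613 (k = 1/((303/((7*(-1/67))) + 49*(1/318)) + 437) = 1/((303/(-7/67) + 49/318) + 437) = 1/((303*(-67/7) + 49/318) + 437) = 1/((-20301/7 + 49/318) + 437) = 1/(-6455375/2226 + 437) = 1/(-5482613/2226) = -2226/5482613 ≈ -0.00040601)
1/(-558 + k) = 1/(-558 - 2226/5482613) = 1/(-3059300280/5482613) = -5482613/3059300280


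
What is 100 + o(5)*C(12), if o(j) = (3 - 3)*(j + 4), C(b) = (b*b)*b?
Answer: 100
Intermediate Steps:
C(b) = b³ (C(b) = b²*b = b³)
o(j) = 0 (o(j) = 0*(4 + j) = 0)
100 + o(5)*C(12) = 100 + 0*12³ = 100 + 0*1728 = 100 + 0 = 100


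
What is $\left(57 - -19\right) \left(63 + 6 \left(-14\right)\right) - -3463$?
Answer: $1867$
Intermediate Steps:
$\left(57 - -19\right) \left(63 + 6 \left(-14\right)\right) - -3463 = \left(57 + 19\right) \left(63 - 84\right) + 3463 = 76 \left(-21\right) + 3463 = -1596 + 3463 = 1867$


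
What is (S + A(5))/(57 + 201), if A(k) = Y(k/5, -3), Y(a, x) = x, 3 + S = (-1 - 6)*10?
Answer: -38/129 ≈ -0.29457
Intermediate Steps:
S = -73 (S = -3 + (-1 - 6)*10 = -3 - 7*10 = -3 - 70 = -73)
A(k) = -3
(S + A(5))/(57 + 201) = (-73 - 3)/(57 + 201) = -76/258 = -76*1/258 = -38/129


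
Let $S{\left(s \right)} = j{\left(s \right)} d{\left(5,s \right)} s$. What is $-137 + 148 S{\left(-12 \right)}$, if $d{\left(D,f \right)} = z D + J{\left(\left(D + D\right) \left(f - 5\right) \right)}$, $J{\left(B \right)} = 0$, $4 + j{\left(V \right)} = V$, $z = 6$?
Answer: $852343$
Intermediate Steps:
$j{\left(V \right)} = -4 + V$
$d{\left(D,f \right)} = 6 D$ ($d{\left(D,f \right)} = 6 D + 0 = 6 D$)
$S{\left(s \right)} = s \left(-120 + 30 s\right)$ ($S{\left(s \right)} = \left(-4 + s\right) 6 \cdot 5 s = \left(-4 + s\right) 30 s = \left(-120 + 30 s\right) s = s \left(-120 + 30 s\right)$)
$-137 + 148 S{\left(-12 \right)} = -137 + 148 \cdot 30 \left(-12\right) \left(-4 - 12\right) = -137 + 148 \cdot 30 \left(-12\right) \left(-16\right) = -137 + 148 \cdot 5760 = -137 + 852480 = 852343$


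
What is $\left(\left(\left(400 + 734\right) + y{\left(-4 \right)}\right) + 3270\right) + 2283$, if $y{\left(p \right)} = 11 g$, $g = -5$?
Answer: $6632$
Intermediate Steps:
$y{\left(p \right)} = -55$ ($y{\left(p \right)} = 11 \left(-5\right) = -55$)
$\left(\left(\left(400 + 734\right) + y{\left(-4 \right)}\right) + 3270\right) + 2283 = \left(\left(\left(400 + 734\right) - 55\right) + 3270\right) + 2283 = \left(\left(1134 - 55\right) + 3270\right) + 2283 = \left(1079 + 3270\right) + 2283 = 4349 + 2283 = 6632$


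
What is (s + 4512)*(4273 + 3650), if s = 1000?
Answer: 43671576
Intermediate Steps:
(s + 4512)*(4273 + 3650) = (1000 + 4512)*(4273 + 3650) = 5512*7923 = 43671576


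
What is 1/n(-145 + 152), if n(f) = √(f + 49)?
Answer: √14/28 ≈ 0.13363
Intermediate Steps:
n(f) = √(49 + f)
1/n(-145 + 152) = 1/(√(49 + (-145 + 152))) = 1/(√(49 + 7)) = 1/(√56) = 1/(2*√14) = √14/28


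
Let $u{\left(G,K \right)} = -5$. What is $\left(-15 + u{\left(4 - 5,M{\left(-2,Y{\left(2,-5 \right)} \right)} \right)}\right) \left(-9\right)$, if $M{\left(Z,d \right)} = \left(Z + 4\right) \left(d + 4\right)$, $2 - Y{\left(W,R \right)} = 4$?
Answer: $180$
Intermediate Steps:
$Y{\left(W,R \right)} = -2$ ($Y{\left(W,R \right)} = 2 - 4 = -2$)
$M{\left(Z,d \right)} = \left(4 + Z\right) \left(4 + d\right)$
$\left(-15 + u{\left(4 - 5,M{\left(-2,Y{\left(2,-5 \right)} \right)} \right)}\right) \left(-9\right) = \left(-15 - 5\right) \left(-9\right) = \left(-20\right) \left(-9\right) = 180$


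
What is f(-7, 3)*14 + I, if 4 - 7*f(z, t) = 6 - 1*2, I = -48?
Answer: -48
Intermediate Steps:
f(z, t) = 0 (f(z, t) = 4/7 - (6 - 1*2)/7 = 4/7 - (6 - 2)/7 = 4/7 - 1/7*4 = 4/7 - 4/7 = 0)
f(-7, 3)*14 + I = 0*14 - 48 = 0 - 48 = -48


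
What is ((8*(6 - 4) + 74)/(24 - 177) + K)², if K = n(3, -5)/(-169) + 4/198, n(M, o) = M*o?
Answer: 18582869761/80898718329 ≈ 0.22971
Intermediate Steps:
K = 1823/16731 (K = (3*(-5))/(-169) + 4/198 = -15*(-1/169) + 4*(1/198) = 15/169 + 2/99 = 1823/16731 ≈ 0.10896)
((8*(6 - 4) + 74)/(24 - 177) + K)² = ((8*(6 - 4) + 74)/(24 - 177) + 1823/16731)² = ((8*2 + 74)/(-153) + 1823/16731)² = ((16 + 74)*(-1/153) + 1823/16731)² = (90*(-1/153) + 1823/16731)² = (-10/17 + 1823/16731)² = (-136319/284427)² = 18582869761/80898718329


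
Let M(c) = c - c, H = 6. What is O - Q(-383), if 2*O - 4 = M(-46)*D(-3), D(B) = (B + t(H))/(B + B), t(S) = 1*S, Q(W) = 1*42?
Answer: -40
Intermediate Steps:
Q(W) = 42
t(S) = S
M(c) = 0
D(B) = (6 + B)/(2*B) (D(B) = (B + 6)/(B + B) = (6 + B)/((2*B)) = (6 + B)*(1/(2*B)) = (6 + B)/(2*B))
O = 2 (O = 2 + (0*((½)*(6 - 3)/(-3)))/2 = 2 + (0*((½)*(-⅓)*3))/2 = 2 + (0*(-½))/2 = 2 + (½)*0 = 2 + 0 = 2)
O - Q(-383) = 2 - 1*42 = 2 - 42 = -40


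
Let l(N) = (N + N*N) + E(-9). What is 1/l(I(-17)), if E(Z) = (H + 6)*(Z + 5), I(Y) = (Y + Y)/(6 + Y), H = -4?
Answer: 121/562 ≈ 0.21530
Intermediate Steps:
I(Y) = 2*Y/(6 + Y) (I(Y) = (2*Y)/(6 + Y) = 2*Y/(6 + Y))
E(Z) = 10 + 2*Z (E(Z) = (-4 + 6)*(Z + 5) = 2*(5 + Z) = 10 + 2*Z)
l(N) = -8 + N + N**2 (l(N) = (N + N*N) + (10 + 2*(-9)) = (N + N**2) + (10 - 18) = (N + N**2) - 8 = -8 + N + N**2)
1/l(I(-17)) = 1/(-8 + 2*(-17)/(6 - 17) + (2*(-17)/(6 - 17))**2) = 1/(-8 + 2*(-17)/(-11) + (2*(-17)/(-11))**2) = 1/(-8 + 2*(-17)*(-1/11) + (2*(-17)*(-1/11))**2) = 1/(-8 + 34/11 + (34/11)**2) = 1/(-8 + 34/11 + 1156/121) = 1/(562/121) = 121/562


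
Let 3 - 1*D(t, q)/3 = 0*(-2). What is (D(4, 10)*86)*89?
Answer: 68886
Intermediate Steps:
D(t, q) = 9 (D(t, q) = 9 - 0*(-2) = 9 - 3*0 = 9 + 0 = 9)
(D(4, 10)*86)*89 = (9*86)*89 = 774*89 = 68886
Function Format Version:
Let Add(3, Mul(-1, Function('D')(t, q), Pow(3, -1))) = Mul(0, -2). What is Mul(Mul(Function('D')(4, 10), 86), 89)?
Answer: 68886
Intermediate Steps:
Function('D')(t, q) = 9 (Function('D')(t, q) = Add(9, Mul(-3, Mul(0, -2))) = Add(9, Mul(-3, 0)) = Add(9, 0) = 9)
Mul(Mul(Function('D')(4, 10), 86), 89) = Mul(Mul(9, 86), 89) = Mul(774, 89) = 68886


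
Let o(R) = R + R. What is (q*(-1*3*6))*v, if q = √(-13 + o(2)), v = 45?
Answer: -2430*I ≈ -2430.0*I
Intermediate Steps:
o(R) = 2*R
q = 3*I (q = √(-13 + 2*2) = √(-13 + 4) = √(-9) = 3*I ≈ 3.0*I)
(q*(-1*3*6))*v = ((3*I)*(-1*3*6))*45 = ((3*I)*(-3*6))*45 = ((3*I)*(-18))*45 = -54*I*45 = -2430*I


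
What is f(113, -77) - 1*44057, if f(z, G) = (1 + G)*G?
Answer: -38205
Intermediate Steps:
f(z, G) = G*(1 + G)
f(113, -77) - 1*44057 = -77*(1 - 77) - 1*44057 = -77*(-76) - 44057 = 5852 - 44057 = -38205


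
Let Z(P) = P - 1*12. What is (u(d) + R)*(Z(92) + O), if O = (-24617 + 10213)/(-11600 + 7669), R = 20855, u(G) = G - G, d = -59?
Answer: 6858875820/3931 ≈ 1.7448e+6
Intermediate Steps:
u(G) = 0
O = 14404/3931 (O = -14404/(-3931) = -14404*(-1/3931) = 14404/3931 ≈ 3.6642)
Z(P) = -12 + P (Z(P) = P - 12 = -12 + P)
(u(d) + R)*(Z(92) + O) = (0 + 20855)*((-12 + 92) + 14404/3931) = 20855*(80 + 14404/3931) = 20855*(328884/3931) = 6858875820/3931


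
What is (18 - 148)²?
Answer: 16900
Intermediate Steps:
(18 - 148)² = (-130)² = 16900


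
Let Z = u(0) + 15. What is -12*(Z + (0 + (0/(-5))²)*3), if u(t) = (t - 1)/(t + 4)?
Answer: -177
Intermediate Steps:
u(t) = (-1 + t)/(4 + t)
Z = 59/4 (Z = (-1 + 0)/(4 + 0) + 15 = -1/4 + 15 = (¼)*(-1) + 15 = -¼ + 15 = 59/4 ≈ 14.750)
-12*(Z + (0 + (0/(-5))²)*3) = -12*(59/4 + (0 + (0/(-5))²)*3) = -12*(59/4 + (0 + (0*(-⅕))²)*3) = -12*(59/4 + (0 + 0²)*3) = -12*(59/4 + (0 + 0)*3) = -12*(59/4 + 0*3) = -12*(59/4 + 0) = -12*59/4 = -177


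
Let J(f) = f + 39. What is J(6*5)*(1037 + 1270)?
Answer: 159183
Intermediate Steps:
J(f) = 39 + f
J(6*5)*(1037 + 1270) = (39 + 6*5)*(1037 + 1270) = (39 + 30)*2307 = 69*2307 = 159183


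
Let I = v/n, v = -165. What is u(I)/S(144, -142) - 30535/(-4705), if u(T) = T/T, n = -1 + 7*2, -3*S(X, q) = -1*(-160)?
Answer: 974297/150560 ≈ 6.4712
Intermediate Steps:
S(X, q) = -160/3 (S(X, q) = -(-1)*(-160)/3 = -⅓*160 = -160/3)
n = 13 (n = -1 + 14 = 13)
I = -165/13 ≈ -12.692
u(T) = 1
u(I)/S(144, -142) - 30535/(-4705) = 1/(-160/3) - 30535/(-4705) = 1*(-3/160) - 30535*(-1/4705) = -3/160 + 6107/941 = 974297/150560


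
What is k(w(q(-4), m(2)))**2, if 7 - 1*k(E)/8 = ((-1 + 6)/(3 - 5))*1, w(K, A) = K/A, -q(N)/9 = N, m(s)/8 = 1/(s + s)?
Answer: 5776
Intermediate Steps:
m(s) = 4/s (m(s) = 8/(s + s) = 8/((2*s)) = 8*(1/(2*s)) = 4/s)
q(N) = -9*N
k(E) = 76 (k(E) = 56 - 8*(-1 + 6)/(3 - 5) = 56 - 8*5/(-2) = 56 - 8*5*(-1/2) = 56 - (-20) = 56 - 8*(-5/2) = 56 + 20 = 76)
k(w(q(-4), m(2)))**2 = 76**2 = 5776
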